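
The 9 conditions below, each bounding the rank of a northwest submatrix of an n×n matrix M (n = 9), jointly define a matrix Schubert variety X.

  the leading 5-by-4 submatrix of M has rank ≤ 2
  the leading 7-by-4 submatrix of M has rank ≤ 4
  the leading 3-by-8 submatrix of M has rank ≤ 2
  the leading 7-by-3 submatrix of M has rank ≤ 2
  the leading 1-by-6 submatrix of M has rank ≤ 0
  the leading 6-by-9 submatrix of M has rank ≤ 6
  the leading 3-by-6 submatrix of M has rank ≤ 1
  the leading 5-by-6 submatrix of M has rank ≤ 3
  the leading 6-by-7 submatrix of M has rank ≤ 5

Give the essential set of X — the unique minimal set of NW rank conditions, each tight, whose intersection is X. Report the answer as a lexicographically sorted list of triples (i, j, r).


Propagating the 9 rank bounds to every northwest block:

  row 1: 0  0  0  0  0  0  1  1  1
  row 2: 1  1  1  1  1  1  2  2  2
  row 3: 1  1  1  1  1  1  2  2  3
  row 4: 1  2  2  2  2  2  3  3  4
  row 5: 1  2  2  2  3  3  4  4  5
  row 6: 1  2  2  3  4  4  5  5  6
  row 7: 1  2  2  3  4  5  6  6  7
  row 8: 1  2  3  4  5  6  7  7  8
  row 9: 1  2  3  4  5  6  7  8  9

giving w = (7, 1, 9, 2, 5, 4, 6, 3, 8) via Δ²R.

Rothe diagram D(w) (16 cells), 5 SE-corners (essential conditions):

[(1, 6, 0), (3, 6, 1), (3, 8, 2), (5, 4, 2), (7, 3, 2)]


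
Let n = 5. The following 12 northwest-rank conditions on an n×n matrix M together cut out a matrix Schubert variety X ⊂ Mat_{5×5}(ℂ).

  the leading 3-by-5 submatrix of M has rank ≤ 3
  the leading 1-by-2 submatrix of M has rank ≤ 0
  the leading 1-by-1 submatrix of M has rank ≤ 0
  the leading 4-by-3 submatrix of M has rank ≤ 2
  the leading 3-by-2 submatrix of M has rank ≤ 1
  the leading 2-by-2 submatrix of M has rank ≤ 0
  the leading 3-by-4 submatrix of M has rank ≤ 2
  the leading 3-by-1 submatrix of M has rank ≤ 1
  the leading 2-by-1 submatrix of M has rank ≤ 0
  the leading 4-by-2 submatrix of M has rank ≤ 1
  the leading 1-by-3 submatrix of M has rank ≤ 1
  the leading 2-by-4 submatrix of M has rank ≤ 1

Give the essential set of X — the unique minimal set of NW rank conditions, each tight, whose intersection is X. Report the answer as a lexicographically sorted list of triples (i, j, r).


Computing R[i][j] = min implied NW-rank bound (n=5, 12 conditions):

  R[1]: 0 0 1 1 1
  R[2]: 0 0 1 1 2
  R[3]: 1 1 2 2 3
  R[4]: 1 1 2 3 4
  R[5]: 1 2 3 4 5

reading off 1-entries of Δ²R: w = (3, 5, 1, 4, 2).

Fulton essential set (3 of the 6 Rothe cells):

[(2, 2, 0), (2, 4, 1), (4, 2, 1)]


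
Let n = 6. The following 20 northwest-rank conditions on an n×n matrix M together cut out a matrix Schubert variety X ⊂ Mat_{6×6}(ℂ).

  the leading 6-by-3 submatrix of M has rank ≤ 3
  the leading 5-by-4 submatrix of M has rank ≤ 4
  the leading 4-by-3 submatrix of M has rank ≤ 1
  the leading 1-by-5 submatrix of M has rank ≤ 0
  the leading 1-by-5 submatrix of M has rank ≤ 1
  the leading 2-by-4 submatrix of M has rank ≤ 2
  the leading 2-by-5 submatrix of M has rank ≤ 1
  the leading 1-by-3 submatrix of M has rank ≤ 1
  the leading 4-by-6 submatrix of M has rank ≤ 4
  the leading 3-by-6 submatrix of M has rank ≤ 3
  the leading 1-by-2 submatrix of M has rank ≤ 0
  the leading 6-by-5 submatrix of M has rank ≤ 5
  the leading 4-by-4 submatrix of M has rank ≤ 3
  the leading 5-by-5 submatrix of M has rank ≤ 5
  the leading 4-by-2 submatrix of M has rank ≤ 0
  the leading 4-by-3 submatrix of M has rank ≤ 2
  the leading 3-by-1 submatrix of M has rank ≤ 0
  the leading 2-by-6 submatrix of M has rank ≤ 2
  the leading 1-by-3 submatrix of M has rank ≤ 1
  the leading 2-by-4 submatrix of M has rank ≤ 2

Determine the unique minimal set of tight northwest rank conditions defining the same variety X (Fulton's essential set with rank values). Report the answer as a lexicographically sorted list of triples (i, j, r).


The tightest implied rank at each (i,j), from the 20 conditions:

  i=1: 0  0  0  0  0  1
  i=2: 0  0  1  1  1  2
  i=3: 0  0  1  2  2  3
  i=4: 0  0  1  2  3  4
  i=5: 1  1  2  3  4  5
  i=6: 1  2  3  4  5  6

giving w = (6, 3, 4, 5, 1, 2) via Δ²R.

ℓ(w)=11; the 2 essential cells (i,j,r):

[(1, 5, 0), (4, 2, 0)]


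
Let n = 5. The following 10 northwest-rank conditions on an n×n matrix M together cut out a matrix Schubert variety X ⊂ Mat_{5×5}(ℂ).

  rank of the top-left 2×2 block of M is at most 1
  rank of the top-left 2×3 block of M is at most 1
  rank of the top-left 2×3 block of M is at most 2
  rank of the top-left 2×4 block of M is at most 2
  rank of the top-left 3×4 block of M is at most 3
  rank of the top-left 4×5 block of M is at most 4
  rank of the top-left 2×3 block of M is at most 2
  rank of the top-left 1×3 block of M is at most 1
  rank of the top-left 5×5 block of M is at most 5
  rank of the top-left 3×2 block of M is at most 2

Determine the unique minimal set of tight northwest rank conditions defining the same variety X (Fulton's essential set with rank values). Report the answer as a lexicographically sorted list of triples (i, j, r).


Recovering R(i,j) via the rank-extension bound from the 10 conditions:

  i=1: 1 1 1 1 1
  i=2: 1 1 1 2 2
  i=3: 1 2 2 3 3
  i=4: 1 2 3 4 4
  i=5: 1 2 3 4 5

second differences of R give the permutation w = (1, 4, 2, 3, 5).

Fulton essential set (1 of the 2 Rothe cells):

[(2, 3, 1)]


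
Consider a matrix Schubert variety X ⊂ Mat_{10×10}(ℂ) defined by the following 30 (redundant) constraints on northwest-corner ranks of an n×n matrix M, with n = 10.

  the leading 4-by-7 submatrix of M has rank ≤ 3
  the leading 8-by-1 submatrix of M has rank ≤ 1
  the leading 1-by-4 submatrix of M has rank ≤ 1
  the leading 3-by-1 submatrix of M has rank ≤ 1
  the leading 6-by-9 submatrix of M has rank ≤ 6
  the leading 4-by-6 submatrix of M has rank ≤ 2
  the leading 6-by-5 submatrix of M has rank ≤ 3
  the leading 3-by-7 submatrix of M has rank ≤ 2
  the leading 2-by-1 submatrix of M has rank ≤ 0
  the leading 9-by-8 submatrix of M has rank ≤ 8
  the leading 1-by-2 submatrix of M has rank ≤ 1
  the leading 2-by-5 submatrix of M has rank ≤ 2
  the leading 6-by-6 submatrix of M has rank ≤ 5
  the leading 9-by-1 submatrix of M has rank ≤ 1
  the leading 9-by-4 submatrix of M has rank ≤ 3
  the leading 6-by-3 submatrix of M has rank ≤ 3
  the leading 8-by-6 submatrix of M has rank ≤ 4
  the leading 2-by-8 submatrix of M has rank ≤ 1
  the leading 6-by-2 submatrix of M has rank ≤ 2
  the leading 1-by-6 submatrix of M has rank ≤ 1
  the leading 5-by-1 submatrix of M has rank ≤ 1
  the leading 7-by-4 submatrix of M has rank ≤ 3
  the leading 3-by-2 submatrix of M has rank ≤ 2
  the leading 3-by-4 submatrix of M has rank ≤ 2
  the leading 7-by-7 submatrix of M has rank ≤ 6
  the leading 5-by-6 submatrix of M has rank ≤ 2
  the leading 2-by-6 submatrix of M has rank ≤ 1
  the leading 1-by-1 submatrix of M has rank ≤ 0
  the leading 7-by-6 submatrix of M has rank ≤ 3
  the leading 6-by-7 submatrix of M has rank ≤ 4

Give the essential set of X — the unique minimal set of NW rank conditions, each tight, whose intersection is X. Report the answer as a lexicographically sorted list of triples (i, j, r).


Computing R[i][j] = min implied NW-rank bound (n=10, 30 conditions):

  0  1  1  1  1  1  1  1  1  1
  0  1  1  1  1  1  1  1  2  2
  1  2  2  2  2  2  2  2  3  3
  1  2  2  2  2  2  3  3  4  4
  1  2  2  2  2  2  3  4  5  5
  1  2  3  3  3  3  4  5  6  6
  1  2  3  3  3  3  4  5  6  7
  1  2  3  3  4  4  5  6  7  8
  1  2  3  3  4  5  6  7  8  9
  1  2  3  4  5  6  7  8  9  10

hence w(1..10) = (2, 9, 1, 7, 8, 3, 10, 5, 6, 4).

ℓ(w)=21; the 5 essential cells (i,j,r):

[(2, 1, 0), (2, 8, 1), (5, 6, 2), (7, 6, 3), (9, 4, 3)]


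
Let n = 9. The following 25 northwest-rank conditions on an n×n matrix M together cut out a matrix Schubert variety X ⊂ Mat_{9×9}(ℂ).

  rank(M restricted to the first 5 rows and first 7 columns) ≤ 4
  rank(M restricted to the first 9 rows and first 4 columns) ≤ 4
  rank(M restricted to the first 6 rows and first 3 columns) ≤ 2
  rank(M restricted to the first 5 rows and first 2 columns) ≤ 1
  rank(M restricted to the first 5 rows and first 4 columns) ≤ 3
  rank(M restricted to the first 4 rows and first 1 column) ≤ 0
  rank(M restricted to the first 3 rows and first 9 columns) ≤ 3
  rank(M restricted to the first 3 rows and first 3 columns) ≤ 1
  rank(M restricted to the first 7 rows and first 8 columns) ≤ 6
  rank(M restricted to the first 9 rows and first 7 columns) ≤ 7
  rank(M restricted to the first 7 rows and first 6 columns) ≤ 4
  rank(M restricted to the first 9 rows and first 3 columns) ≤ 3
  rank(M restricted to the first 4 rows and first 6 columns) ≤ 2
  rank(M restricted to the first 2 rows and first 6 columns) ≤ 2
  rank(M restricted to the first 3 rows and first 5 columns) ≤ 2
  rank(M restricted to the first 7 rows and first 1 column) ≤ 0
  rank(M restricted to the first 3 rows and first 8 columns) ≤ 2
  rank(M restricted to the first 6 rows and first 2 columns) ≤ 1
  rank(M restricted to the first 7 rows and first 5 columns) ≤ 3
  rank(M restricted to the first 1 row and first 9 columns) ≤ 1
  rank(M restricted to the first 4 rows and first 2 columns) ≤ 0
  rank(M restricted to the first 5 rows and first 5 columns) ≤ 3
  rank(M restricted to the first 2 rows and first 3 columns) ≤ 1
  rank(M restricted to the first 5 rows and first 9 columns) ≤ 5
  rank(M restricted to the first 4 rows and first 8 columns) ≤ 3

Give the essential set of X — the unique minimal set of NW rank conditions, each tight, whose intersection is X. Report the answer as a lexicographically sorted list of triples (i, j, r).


Propagating the 25 rank bounds to every northwest block:

  i=1: 0 | 0 | 1 | 1 | 1 | 1 | 1 | 1 | 1
  i=2: 0 | 0 | 1 | 2 | 2 | 2 | 2 | 2 | 2
  i=3: 0 | 0 | 1 | 2 | 2 | 2 | 2 | 2 | 3
  i=4: 0 | 0 | 1 | 2 | 2 | 2 | 3 | 3 | 4
  i=5: 0 | 1 | 2 | 3 | 3 | 3 | 4 | 4 | 5
  i=6: 0 | 1 | 2 | 3 | 3 | 4 | 5 | 5 | 6
  i=7: 0 | 1 | 2 | 3 | 3 | 4 | 5 | 6 | 7
  i=8: 1 | 2 | 3 | 4 | 4 | 5 | 6 | 7 | 8
  i=9: 1 | 2 | 3 | 4 | 5 | 6 | 7 | 8 | 9

reading off 1-entries of Δ²R: w = (3, 4, 9, 7, 2, 6, 8, 1, 5).

D(w) has 19 cells with 5 SE-corners; essential set:

[(3, 8, 2), (4, 2, 0), (4, 6, 2), (7, 1, 0), (7, 5, 3)]


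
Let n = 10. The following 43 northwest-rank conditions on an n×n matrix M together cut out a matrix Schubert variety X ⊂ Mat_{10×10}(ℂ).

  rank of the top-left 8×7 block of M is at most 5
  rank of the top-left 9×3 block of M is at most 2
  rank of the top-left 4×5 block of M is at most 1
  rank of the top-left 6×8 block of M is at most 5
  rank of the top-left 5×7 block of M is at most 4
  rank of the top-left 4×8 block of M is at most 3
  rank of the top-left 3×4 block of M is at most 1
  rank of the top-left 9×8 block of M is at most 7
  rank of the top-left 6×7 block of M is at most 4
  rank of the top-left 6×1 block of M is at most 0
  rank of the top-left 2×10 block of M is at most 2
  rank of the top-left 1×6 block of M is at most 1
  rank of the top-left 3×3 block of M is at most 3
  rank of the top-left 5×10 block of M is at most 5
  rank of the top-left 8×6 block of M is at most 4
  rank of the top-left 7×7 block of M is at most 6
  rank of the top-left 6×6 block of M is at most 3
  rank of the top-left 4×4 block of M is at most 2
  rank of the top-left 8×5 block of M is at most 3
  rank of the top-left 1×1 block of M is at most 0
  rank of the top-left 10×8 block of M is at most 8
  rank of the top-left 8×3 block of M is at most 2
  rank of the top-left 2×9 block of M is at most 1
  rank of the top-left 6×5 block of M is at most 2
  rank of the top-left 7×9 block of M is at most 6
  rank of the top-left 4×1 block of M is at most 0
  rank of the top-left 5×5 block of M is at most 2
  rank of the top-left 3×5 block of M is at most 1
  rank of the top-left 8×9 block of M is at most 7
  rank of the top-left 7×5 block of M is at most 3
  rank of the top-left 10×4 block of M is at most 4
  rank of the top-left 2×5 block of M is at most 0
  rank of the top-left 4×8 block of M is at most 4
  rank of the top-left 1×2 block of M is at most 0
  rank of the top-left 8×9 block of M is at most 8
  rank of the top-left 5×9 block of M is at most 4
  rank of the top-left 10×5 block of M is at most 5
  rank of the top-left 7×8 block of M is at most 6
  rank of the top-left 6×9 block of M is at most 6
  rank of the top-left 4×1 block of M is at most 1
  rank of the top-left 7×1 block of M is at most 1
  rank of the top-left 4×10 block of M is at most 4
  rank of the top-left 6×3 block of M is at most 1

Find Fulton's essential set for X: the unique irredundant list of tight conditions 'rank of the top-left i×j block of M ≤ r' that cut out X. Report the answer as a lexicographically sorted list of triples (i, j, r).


Reconstructing r_w from the 43 given conditions:

  R[1]: 0  0  0  0  0  1  1  1  1  1
  R[2]: 0  0  0  0  0  1  1  1  1  2
  R[3]: 0  1  1  1  1  2  2  2  2  3
  R[4]: 0  1  1  1  1  2  3  3  3  4
  R[5]: 0  1  1  2  2  3  4  4  4  5
  R[6]: 0  1  1  2  2  3  4  5  5  6
  R[7]: 1  2  2  3  3  4  5  6  6  7
  R[8]: 1  2  2  3  3  4  5  6  7  8
  R[9]: 1  2  2  3  4  5  6  7  8  9
  R[10]: 1  2  3  4  5  6  7  8  9  10

hence w(1..10) = (6, 10, 2, 7, 4, 8, 1, 9, 5, 3).

ℓ(w)=26; the 8 essential cells (i,j,r):

[(2, 5, 0), (2, 9, 1), (4, 5, 1), (6, 1, 0), (6, 3, 1), (6, 5, 2), (8, 5, 3), (9, 3, 2)]


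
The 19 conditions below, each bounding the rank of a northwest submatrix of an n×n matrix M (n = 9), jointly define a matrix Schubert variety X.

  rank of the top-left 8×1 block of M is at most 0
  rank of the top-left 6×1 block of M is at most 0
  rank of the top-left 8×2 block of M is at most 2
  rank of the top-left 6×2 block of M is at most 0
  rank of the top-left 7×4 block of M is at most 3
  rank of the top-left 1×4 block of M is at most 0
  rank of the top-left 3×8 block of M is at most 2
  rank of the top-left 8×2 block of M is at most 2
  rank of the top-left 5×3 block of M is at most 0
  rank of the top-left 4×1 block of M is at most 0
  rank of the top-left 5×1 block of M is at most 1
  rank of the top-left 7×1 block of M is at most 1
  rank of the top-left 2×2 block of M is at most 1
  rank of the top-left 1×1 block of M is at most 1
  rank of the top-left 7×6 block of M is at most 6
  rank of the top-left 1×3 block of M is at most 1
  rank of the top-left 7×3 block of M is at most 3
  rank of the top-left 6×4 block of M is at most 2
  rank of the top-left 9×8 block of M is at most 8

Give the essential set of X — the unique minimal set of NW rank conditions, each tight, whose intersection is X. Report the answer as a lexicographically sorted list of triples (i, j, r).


Propagating the 19 rank bounds to every northwest block:

  R[1]: 0  0  0  0  1  1  1  1  1
  R[2]: 0  0  0  1  2  2  2  2  2
  R[3]: 0  0  0  1  2  2  2  2  3
  R[4]: 0  0  0  1  2  3  3  3  4
  R[5]: 0  0  0  1  2  3  4  4  5
  R[6]: 0  0  1  2  3  4  5  5  6
  R[7]: 0  1  2  3  4  5  6  6  7
  R[8]: 0  1  2  3  4  5  6  7  8
  R[9]: 1  2  3  4  5  6  7  8  9

hence w(1..9) = (5, 4, 9, 6, 7, 3, 2, 8, 1).

Fulton essential set (5 of the 23 Rothe cells):

[(1, 4, 0), (3, 8, 2), (5, 3, 0), (6, 2, 0), (8, 1, 0)]


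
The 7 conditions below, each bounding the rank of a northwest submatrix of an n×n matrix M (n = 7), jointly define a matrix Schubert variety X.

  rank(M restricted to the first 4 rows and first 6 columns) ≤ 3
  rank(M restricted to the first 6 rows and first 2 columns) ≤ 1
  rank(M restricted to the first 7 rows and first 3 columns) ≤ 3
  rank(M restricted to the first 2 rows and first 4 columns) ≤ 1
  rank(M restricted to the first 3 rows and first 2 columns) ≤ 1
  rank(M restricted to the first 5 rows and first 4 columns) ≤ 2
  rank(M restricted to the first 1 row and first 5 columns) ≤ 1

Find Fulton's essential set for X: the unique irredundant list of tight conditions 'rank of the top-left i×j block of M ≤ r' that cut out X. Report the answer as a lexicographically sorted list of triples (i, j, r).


Computing R[i][j] = min implied NW-rank bound (n=7, 7 conditions):

  i=1: 1  1  1  1  1  1  1
  i=2: 1  1  1  1  2  2  2
  i=3: 1  1  2  2  3  3  3
  i=4: 1  1  2  2  3  3  4
  i=5: 1  1  2  2  3  4  5
  i=6: 1  1  2  3  4  5  6
  i=7: 1  2  3  4  5  6  7

so w = (1, 5, 3, 7, 6, 4, 2).

D(w) has 10 cells with 4 SE-corners; essential set:

[(2, 4, 1), (4, 6, 3), (5, 4, 2), (6, 2, 1)]


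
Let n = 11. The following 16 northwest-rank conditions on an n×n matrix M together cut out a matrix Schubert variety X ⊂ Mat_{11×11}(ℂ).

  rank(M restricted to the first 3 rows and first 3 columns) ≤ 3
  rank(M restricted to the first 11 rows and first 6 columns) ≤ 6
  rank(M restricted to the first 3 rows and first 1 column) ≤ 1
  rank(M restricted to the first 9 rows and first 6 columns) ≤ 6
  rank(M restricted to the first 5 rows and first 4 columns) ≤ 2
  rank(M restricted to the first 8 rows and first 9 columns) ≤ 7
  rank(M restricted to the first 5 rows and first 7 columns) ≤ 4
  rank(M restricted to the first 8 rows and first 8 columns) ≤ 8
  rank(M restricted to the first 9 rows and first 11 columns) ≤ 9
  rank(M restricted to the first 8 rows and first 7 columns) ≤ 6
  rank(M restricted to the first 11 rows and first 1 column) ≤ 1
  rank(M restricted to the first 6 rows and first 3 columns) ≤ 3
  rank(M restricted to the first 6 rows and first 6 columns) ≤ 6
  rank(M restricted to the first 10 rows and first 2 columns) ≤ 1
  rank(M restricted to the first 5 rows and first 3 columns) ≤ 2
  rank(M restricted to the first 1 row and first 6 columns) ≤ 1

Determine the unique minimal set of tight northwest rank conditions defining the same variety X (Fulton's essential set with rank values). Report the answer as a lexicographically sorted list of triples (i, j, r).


The tightest implied rank at each (i,j), from the 16 conditions:

  i=1: 1 1 1 1 1 1 1 1 1 1 1
  i=2: 1 1 2 2 2 2 2 2 2 2 2
  i=3: 1 1 2 2 3 3 3 3 3 3 3
  i=4: 1 1 2 2 3 4 4 4 4 4 4
  i=5: 1 1 2 2 3 4 4 5 5 5 5
  i=6: 1 1 2 3 4 5 5 6 6 6 6
  i=7: 1 1 2 3 4 5 6 7 7 7 7
  i=8: 1 1 2 3 4 5 6 7 7 8 8
  i=9: 1 1 2 3 4 5 6 7 8 9 9
  i=10: 1 1 2 3 4 5 6 7 8 9 10
  i=11: 1 2 3 4 5 6 7 8 9 10 11

giving w = (1, 3, 5, 6, 8, 4, 7, 10, 9, 11, 2) via Δ²R.

Fulton essential set (4 of the 14 Rothe cells):

[(5, 4, 2), (5, 7, 4), (8, 9, 7), (10, 2, 1)]


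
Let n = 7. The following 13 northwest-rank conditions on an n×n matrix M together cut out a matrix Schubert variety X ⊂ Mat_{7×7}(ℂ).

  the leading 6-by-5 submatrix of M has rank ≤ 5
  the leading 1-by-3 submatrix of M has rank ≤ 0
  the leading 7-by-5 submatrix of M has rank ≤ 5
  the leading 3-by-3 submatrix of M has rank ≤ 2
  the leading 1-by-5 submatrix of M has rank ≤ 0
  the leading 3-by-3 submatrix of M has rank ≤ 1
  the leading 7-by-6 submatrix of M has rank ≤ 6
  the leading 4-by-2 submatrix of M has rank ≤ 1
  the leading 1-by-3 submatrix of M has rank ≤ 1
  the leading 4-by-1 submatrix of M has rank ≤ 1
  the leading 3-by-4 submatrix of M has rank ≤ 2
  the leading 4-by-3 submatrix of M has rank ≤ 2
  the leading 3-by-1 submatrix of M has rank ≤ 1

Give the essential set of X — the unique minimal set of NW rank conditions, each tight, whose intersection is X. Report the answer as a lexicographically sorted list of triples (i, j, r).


The tightest implied rank at each (i,j), from the 13 conditions:

  i=1: 0 0 0 0 0 1 1
  i=2: 1 1 1 1 1 2 2
  i=3: 1 1 1 2 2 3 3
  i=4: 1 1 2 3 3 4 4
  i=5: 1 2 3 4 4 5 5
  i=6: 1 2 3 4 5 6 6
  i=7: 1 2 3 4 5 6 7

hence w(1..7) = (6, 1, 4, 3, 2, 5, 7).

ℓ(w)=8; the 3 essential cells (i,j,r):

[(1, 5, 0), (3, 3, 1), (4, 2, 1)]


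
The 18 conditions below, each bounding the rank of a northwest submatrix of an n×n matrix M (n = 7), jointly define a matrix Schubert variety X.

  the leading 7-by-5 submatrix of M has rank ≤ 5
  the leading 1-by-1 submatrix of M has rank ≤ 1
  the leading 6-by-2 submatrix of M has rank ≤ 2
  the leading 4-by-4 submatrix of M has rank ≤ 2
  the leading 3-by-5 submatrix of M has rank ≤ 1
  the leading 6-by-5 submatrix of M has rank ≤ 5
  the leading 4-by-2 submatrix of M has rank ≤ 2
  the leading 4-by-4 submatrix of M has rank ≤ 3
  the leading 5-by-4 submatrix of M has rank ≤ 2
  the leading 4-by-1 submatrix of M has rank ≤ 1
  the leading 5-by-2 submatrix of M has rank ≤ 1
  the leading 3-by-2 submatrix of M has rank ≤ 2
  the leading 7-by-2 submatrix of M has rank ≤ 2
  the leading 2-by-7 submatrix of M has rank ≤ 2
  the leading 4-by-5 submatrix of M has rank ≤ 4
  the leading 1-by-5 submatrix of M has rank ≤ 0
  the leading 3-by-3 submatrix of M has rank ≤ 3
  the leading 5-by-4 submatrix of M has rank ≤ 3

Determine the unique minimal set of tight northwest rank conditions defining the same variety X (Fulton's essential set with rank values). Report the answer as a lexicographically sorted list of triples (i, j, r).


Propagating the 18 rank bounds to every northwest block:

  i=1: 0 | 0 | 0 | 0 | 0 | 1 | 1
  i=2: 1 | 1 | 1 | 1 | 1 | 2 | 2
  i=3: 1 | 1 | 1 | 1 | 1 | 2 | 3
  i=4: 1 | 1 | 2 | 2 | 2 | 3 | 4
  i=5: 1 | 1 | 2 | 2 | 3 | 4 | 5
  i=6: 1 | 2 | 3 | 3 | 4 | 5 | 6
  i=7: 1 | 2 | 3 | 4 | 5 | 6 | 7

hence w(1..7) = (6, 1, 7, 3, 5, 2, 4).

ℓ(w)=12; the 4 essential cells (i,j,r):

[(1, 5, 0), (3, 5, 1), (5, 2, 1), (5, 4, 2)]


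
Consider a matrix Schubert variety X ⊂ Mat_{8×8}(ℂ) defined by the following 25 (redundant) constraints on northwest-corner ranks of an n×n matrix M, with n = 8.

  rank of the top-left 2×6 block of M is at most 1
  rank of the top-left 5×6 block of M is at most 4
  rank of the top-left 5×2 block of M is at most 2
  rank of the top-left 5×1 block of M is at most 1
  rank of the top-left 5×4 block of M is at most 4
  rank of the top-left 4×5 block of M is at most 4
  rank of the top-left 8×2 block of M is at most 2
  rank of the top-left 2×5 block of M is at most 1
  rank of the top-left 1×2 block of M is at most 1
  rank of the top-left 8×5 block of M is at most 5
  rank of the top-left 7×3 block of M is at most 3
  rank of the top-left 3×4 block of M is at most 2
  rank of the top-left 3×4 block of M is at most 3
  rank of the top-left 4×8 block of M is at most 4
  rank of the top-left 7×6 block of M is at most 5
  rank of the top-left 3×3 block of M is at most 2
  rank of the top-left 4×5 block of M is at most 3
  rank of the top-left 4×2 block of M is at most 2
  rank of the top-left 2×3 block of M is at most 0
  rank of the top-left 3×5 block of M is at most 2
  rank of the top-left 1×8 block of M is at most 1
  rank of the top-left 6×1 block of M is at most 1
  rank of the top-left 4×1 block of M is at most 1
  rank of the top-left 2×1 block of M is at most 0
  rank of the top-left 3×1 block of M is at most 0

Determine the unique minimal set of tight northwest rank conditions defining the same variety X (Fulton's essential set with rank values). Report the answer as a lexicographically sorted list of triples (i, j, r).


Computing R[i][j] = min implied NW-rank bound (n=8, 25 conditions):

  R[1]: 0  0  0  1  1  1  1  1
  R[2]: 0  0  0  1  1  1  2  2
  R[3]: 0  1  1  2  2  2  3  3
  R[4]: 1  2  2  3  3  3  4  4
  R[5]: 1  2  3  4  4  4  5  5
  R[6]: 1  2  3  4  5  5  6  6
  R[7]: 1  2  3  4  5  5  6  7
  R[8]: 1  2  3  4  5  6  7  8

the unique w with this rank table is (4, 7, 2, 1, 3, 5, 8, 6).

4 SE-corners of the 10-cell Rothe diagram give Ess(w):

[(2, 3, 0), (2, 6, 1), (3, 1, 0), (7, 6, 5)]


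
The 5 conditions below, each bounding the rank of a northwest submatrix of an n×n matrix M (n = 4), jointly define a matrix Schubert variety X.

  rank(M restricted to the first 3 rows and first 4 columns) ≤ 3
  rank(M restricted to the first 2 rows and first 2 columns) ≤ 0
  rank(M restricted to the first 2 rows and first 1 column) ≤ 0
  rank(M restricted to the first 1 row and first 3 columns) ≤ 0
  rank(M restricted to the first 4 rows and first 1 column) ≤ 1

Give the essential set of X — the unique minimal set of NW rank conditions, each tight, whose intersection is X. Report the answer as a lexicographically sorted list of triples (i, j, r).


Rank table r_w(4×4) implied by the 5 constraints:

  i=1: 0  0  0  1
  i=2: 0  0  1  2
  i=3: 1  1  2  3
  i=4: 1  2  3  4

hence w(1..4) = (4, 3, 1, 2).

Fulton essential set (2 of the 5 Rothe cells):

[(1, 3, 0), (2, 2, 0)]


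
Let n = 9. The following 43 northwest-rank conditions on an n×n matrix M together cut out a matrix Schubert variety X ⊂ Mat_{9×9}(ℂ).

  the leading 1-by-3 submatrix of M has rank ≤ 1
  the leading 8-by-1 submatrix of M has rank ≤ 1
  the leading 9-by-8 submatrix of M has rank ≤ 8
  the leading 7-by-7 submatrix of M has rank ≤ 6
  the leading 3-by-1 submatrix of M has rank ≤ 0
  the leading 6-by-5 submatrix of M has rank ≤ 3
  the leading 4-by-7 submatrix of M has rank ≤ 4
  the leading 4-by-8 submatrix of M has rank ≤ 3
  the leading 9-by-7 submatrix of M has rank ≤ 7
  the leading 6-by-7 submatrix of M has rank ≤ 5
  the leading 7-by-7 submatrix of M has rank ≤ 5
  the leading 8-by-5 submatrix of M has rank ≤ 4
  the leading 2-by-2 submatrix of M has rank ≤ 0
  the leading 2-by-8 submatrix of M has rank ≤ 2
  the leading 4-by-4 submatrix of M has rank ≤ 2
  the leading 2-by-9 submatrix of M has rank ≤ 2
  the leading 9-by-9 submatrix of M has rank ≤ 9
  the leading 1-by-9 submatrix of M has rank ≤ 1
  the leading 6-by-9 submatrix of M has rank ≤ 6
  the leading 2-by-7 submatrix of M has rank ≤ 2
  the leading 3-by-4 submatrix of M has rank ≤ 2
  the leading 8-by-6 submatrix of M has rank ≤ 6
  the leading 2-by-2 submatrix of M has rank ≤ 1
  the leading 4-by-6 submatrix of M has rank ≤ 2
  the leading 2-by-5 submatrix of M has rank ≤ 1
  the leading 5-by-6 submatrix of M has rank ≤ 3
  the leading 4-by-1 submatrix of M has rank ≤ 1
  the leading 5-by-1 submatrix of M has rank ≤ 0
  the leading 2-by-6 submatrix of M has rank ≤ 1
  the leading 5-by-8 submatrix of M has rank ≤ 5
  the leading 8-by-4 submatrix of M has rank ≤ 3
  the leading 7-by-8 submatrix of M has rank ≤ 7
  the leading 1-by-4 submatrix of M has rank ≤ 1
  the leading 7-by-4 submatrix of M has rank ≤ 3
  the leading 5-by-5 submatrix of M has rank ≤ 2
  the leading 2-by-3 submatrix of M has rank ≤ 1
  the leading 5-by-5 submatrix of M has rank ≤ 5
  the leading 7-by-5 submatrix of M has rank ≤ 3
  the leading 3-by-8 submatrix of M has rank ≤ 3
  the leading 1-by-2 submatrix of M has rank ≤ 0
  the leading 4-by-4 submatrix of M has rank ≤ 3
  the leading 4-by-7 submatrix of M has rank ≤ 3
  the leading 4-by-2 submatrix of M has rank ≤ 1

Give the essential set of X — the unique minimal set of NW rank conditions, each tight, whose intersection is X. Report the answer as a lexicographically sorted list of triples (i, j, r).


Propagating the 43 rank bounds to every northwest block:

  row 1: 0  0  1  1  1  1  1  1  1
  row 2: 0  0  1  1  1  1  2  2  2
  row 3: 0  1  2  2  2  2  3  3  3
  row 4: 0  1  2  2  2  2  3  3  4
  row 5: 0  1  2  2  2  3  4  4  5
  row 6: 1  2  3  3  3  4  5  5  6
  row 7: 1  2  3  3  3  4  5  6  7
  row 8: 1  2  3  3  4  5  6  7  8
  row 9: 1  2  3  4  5  6  7  8  9

reading off 1-entries of Δ²R: w = (3, 7, 2, 9, 6, 1, 8, 5, 4).

8 SE-corners of the 19-cell Rothe diagram give Ess(w):

[(2, 2, 0), (2, 6, 1), (4, 6, 2), (4, 8, 3), (5, 1, 0), (5, 5, 2), (7, 5, 3), (8, 4, 3)]


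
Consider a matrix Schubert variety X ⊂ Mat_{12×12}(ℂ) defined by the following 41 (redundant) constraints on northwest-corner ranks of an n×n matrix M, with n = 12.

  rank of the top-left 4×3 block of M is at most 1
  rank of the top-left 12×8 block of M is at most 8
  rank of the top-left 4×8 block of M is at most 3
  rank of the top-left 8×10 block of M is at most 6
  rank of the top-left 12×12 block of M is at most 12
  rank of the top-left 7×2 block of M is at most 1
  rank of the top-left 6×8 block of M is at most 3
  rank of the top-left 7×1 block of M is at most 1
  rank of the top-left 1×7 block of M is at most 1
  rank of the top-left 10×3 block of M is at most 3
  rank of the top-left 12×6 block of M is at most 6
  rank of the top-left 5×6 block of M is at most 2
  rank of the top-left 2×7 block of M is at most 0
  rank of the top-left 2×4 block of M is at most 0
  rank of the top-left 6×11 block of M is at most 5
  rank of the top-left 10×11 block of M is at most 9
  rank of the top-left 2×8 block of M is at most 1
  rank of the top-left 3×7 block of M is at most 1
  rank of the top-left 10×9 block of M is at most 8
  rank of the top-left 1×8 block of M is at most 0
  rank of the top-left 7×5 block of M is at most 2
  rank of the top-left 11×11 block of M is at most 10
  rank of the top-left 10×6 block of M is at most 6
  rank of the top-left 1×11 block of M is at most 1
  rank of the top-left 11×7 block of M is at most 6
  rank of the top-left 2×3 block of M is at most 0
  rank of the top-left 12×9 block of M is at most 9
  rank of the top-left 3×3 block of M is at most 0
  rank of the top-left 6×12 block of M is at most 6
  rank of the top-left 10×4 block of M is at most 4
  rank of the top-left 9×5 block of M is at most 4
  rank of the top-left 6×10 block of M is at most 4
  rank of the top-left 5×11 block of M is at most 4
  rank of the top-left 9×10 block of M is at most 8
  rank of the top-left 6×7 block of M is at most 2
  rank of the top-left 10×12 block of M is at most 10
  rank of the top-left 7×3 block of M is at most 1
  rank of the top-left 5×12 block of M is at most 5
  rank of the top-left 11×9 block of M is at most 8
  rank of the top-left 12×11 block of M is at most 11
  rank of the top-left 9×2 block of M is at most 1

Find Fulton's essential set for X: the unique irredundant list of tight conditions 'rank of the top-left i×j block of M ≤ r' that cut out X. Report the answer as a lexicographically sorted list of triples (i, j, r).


Rank table r_w(12×12) implied by the 41 constraints:

  i=1: 0, 0, 0, 0, 0, 0, 0, 0, 1, 1, 1, 1
  i=2: 0, 0, 0, 0, 0, 0, 0, 1, 2, 2, 2, 2
  i=3: 0, 0, 0, 1, 1, 1, 1, 2, 3, 3, 3, 3
  i=4: 1, 1, 1, 2, 2, 2, 2, 3, 4, 4, 4, 4
  i=5: 1, 1, 1, 2, 2, 2, 2, 3, 4, 4, 4, 5
  i=6: 1, 1, 1, 2, 2, 2, 2, 3, 4, 4, 5, 6
  i=7: 1, 1, 1, 2, 2, 3, 3, 4, 5, 5, 6, 7
  i=8: 1, 1, 2, 3, 3, 4, 4, 5, 6, 6, 7, 8
  i=9: 1, 1, 2, 3, 4, 5, 5, 6, 7, 7, 8, 9
  i=10: 1, 2, 3, 4, 5, 6, 6, 7, 8, 8, 9, 10
  i=11: 1, 2, 3, 4, 5, 6, 6, 7, 8, 9, 10, 11
  i=12: 1, 2, 3, 4, 5, 6, 7, 8, 9, 10, 11, 12

so w = (9, 8, 4, 1, 12, 11, 6, 3, 5, 2, 10, 7).

ℓ(w)=37; the 10 essential cells (i,j,r):

[(1, 8, 0), (2, 7, 0), (3, 3, 0), (5, 11, 4), (6, 7, 2), (6, 10, 4), (7, 3, 1), (7, 5, 2), (9, 2, 1), (11, 7, 6)]


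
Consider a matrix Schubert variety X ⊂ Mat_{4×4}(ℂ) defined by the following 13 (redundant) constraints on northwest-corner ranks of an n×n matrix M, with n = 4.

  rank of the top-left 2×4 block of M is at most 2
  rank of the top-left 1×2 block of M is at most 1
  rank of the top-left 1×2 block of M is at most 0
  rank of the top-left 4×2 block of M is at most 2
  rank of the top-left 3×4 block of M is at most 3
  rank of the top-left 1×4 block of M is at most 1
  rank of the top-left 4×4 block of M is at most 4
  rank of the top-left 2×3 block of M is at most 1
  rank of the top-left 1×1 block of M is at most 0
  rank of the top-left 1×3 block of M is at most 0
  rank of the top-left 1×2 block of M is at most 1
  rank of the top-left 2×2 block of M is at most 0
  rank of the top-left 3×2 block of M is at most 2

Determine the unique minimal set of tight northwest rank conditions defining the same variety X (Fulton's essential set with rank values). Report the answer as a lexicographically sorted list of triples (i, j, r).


Recovering R(i,j) via the rank-extension bound from the 13 conditions:

  i=1: 0, 0, 0, 1
  i=2: 0, 0, 1, 2
  i=3: 1, 1, 2, 3
  i=4: 1, 2, 3, 4

hence w(1..4) = (4, 3, 1, 2).

Fulton essential set (2 of the 5 Rothe cells):

[(1, 3, 0), (2, 2, 0)]


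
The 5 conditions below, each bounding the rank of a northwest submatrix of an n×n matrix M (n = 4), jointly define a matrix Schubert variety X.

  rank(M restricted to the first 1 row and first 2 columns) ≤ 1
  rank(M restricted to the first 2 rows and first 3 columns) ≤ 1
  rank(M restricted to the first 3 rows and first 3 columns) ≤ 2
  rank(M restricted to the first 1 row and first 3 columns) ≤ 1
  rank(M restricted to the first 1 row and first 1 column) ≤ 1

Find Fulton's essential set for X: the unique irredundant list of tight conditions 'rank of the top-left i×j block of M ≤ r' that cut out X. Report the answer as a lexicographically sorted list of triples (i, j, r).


Reconstructing r_w from the 5 given conditions:

  i=1: 1, 1, 1, 1
  i=2: 1, 1, 1, 2
  i=3: 1, 2, 2, 3
  i=4: 1, 2, 3, 4

second differences of R give the permutation w = (1, 4, 2, 3).

ℓ(w)=2; the 1 essential cell (i,j,r):

[(2, 3, 1)]


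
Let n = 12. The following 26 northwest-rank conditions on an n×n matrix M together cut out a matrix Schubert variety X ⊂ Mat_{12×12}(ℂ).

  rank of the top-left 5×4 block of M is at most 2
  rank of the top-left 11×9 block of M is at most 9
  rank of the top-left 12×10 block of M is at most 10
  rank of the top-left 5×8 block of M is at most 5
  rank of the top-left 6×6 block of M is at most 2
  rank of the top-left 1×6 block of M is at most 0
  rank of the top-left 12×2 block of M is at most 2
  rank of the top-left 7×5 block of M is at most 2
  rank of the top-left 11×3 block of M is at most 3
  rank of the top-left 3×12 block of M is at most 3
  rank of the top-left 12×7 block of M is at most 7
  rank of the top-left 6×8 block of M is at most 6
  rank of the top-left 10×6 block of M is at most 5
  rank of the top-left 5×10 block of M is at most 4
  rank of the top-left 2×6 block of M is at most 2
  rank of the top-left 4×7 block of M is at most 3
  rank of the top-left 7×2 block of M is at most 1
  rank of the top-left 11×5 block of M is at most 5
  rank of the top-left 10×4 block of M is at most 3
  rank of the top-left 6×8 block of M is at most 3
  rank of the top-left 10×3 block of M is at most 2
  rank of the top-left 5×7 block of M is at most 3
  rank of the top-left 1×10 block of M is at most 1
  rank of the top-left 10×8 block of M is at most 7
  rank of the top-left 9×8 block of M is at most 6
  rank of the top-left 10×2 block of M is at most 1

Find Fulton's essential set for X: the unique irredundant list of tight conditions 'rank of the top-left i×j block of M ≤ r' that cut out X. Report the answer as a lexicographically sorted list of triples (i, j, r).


Recovering R(i,j) via the rank-extension bound from the 26 conditions:

  i=1: 0 0 0 0 0 0 1 1 1 1 1 1
  i=2: 1 1 1 1 1 1 2 2 2 2 2 2
  i=3: 1 1 2 2 2 2 3 3 3 3 3 3
  i=4: 1 1 2 2 2 2 3 3 4 4 4 4
  i=5: 1 1 2 2 2 2 3 3 4 4 5 5
  i=6: 1 1 2 2 2 2 3 3 4 5 6 6
  i=7: 1 1 2 2 2 3 4 4 5 6 7 7
  i=8: 1 1 2 3 3 4 5 5 6 7 8 8
  i=9: 1 1 2 3 4 5 6 6 7 8 9 9
  i=10: 1 1 2 3 4 5 6 7 8 9 10 10
  i=11: 1 2 3 4 5 6 7 8 9 10 11 11
  i=12: 1 2 3 4 5 6 7 8 9 10 11 12

reading off 1-entries of Δ²R: w = (7, 1, 3, 9, 11, 10, 6, 4, 5, 8, 2, 12).

Rothe diagram D(w) (29 cells), 6 SE-corners (essential conditions):

[(1, 6, 0), (5, 10, 4), (6, 6, 2), (6, 8, 3), (7, 5, 2), (10, 2, 1)]


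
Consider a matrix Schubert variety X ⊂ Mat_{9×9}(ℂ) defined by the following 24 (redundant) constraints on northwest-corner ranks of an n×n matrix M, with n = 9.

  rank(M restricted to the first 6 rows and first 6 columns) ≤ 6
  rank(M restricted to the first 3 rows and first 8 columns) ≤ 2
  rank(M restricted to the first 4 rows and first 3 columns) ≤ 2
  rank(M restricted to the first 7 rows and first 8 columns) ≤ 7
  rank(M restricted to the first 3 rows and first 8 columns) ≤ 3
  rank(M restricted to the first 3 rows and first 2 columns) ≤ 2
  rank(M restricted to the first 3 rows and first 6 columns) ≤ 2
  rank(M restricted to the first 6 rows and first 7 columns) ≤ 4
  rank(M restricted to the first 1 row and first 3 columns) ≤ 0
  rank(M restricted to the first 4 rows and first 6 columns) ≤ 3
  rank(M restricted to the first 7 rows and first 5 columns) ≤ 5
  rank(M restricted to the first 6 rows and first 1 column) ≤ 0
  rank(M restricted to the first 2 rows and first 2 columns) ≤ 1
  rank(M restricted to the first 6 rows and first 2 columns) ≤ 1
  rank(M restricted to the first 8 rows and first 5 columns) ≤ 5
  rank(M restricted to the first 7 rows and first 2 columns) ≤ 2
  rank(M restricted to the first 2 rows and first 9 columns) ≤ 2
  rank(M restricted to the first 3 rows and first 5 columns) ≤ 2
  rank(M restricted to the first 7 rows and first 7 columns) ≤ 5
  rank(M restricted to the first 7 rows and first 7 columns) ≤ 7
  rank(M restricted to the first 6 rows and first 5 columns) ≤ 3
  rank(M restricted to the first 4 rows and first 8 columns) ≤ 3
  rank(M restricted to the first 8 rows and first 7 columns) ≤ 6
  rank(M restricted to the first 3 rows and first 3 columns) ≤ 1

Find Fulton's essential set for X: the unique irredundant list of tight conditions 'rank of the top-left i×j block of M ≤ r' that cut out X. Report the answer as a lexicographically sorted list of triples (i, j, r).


Reconstructing r_w from the 24 given conditions:

  0 | 0 | 0 | 1 | 1 | 1 | 1 | 1 | 1
  0 | 1 | 1 | 2 | 2 | 2 | 2 | 2 | 2
  0 | 1 | 1 | 2 | 2 | 2 | 2 | 2 | 3
  0 | 1 | 2 | 3 | 3 | 3 | 3 | 3 | 4
  0 | 1 | 2 | 3 | 3 | 4 | 4 | 4 | 5
  0 | 1 | 2 | 3 | 3 | 4 | 4 | 5 | 6
  1 | 2 | 3 | 4 | 4 | 5 | 5 | 6 | 7
  1 | 2 | 3 | 4 | 5 | 6 | 6 | 7 | 8
  1 | 2 | 3 | 4 | 5 | 6 | 7 | 8 | 9

giving w = (4, 2, 9, 3, 6, 8, 1, 5, 7) via Δ²R.

6 SE-corners of the 16-cell Rothe diagram give Ess(w):

[(1, 3, 0), (3, 3, 1), (3, 8, 2), (6, 1, 0), (6, 5, 3), (6, 7, 4)]


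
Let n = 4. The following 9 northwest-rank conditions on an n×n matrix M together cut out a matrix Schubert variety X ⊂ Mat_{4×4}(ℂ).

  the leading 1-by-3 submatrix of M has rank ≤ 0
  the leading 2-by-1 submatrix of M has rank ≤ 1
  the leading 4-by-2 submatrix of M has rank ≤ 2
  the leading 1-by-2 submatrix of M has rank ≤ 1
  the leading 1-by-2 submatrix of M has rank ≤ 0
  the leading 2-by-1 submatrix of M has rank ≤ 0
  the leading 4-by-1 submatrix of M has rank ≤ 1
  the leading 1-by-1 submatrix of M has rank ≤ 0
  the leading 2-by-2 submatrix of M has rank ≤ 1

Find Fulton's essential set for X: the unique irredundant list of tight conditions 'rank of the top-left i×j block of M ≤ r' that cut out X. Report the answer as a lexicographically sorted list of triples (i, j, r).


Propagating the 9 rank bounds to every northwest block:

  R[1]: 0, 0, 0, 1
  R[2]: 0, 1, 1, 2
  R[3]: 1, 2, 2, 3
  R[4]: 1, 2, 3, 4

giving w = (4, 2, 1, 3) via Δ²R.

D(w) has 4 cells with 2 SE-corners; essential set:

[(1, 3, 0), (2, 1, 0)]


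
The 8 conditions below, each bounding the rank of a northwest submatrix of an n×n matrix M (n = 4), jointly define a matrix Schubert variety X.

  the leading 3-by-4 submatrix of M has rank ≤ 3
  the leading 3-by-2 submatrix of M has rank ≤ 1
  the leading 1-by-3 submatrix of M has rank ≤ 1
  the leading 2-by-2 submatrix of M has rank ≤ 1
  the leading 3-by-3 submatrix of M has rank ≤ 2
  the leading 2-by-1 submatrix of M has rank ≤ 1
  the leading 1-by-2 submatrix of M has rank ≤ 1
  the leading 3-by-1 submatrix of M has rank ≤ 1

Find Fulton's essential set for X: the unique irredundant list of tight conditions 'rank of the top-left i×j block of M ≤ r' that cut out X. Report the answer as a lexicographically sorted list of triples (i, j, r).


The tightest implied rank at each (i,j), from the 8 conditions:

  1, 1, 1, 1
  1, 1, 2, 2
  1, 1, 2, 3
  1, 2, 3, 4

so w = (1, 3, 4, 2).

ℓ(w)=2; the 1 essential cell (i,j,r):

[(3, 2, 1)]


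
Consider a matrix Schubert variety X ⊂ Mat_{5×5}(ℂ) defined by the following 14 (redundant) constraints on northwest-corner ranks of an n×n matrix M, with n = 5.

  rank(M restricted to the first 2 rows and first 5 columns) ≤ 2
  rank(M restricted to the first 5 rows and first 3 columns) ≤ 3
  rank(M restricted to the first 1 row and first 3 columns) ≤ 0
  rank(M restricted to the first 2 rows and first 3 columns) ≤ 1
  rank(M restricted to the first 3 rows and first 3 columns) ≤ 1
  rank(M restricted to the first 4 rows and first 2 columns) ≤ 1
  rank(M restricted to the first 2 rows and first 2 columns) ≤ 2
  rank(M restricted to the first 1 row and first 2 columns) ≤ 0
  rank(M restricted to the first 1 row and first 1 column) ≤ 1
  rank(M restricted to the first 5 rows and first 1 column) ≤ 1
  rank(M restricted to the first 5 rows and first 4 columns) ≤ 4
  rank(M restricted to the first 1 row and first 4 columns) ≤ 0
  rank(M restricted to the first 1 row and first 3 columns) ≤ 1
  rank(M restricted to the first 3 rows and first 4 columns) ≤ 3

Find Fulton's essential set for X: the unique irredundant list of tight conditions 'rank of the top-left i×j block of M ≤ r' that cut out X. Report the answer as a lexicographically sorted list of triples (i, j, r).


Recovering R(i,j) via the rank-extension bound from the 14 conditions:

  0, 0, 0, 0, 1
  1, 1, 1, 1, 2
  1, 1, 1, 2, 3
  1, 1, 2, 3, 4
  1, 2, 3, 4, 5

second differences of R give the permutation w = (5, 1, 4, 3, 2).

Rothe diagram D(w) (7 cells), 3 SE-corners (essential conditions):

[(1, 4, 0), (3, 3, 1), (4, 2, 1)]
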